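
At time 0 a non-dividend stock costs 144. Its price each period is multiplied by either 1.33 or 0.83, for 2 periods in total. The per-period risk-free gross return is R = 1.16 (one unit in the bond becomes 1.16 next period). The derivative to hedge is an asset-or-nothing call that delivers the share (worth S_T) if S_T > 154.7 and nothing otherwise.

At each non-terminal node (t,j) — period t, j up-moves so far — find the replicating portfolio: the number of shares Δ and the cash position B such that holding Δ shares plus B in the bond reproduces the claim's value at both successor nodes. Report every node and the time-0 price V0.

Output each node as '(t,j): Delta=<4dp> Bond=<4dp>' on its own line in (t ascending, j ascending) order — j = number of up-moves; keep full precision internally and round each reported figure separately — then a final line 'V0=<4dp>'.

Under the risk-neutral measure, an up-move has probability p* = (R−d)/(u−d) = 0.6600 and values discount at R = 1.16.
Terminal values V(2,·): V(2,0)=0.0000, V(2,1)=158.9616, V(2,2)=254.7216
Node (1,0) S=119.5200: V=(p*·158.9616+(1−p*)·0.0000)/1.16=90.4437; Δ=(158.9616−0.0000)/(158.9616−99.2016)=2.6600; B=V−Δ·S=-227.4795
Node (1,1) S=191.5200: V=(p*·254.7216+(1−p*)·158.9616)/1.16=191.5200; Δ=(254.7216−158.9616)/(254.7216−158.9616)=1.0000; B=V−Δ·S=0.0000
Node (0,0) S=144.0000: V=(p*·191.5200+(1−p*)·90.4437)/1.16=135.4776; Δ=(191.5200−90.4437)/(191.5200−119.5200)=1.4038; B=V−Δ·S=-66.6750
Self-financing check: at every node Δ·S+B equals the discounted successor values.

(0,0): Delta=1.4038 Bond=-66.6750
(1,0): Delta=2.6600 Bond=-227.4795
(1,1): Delta=1.0000 Bond=0.0000
V0=135.4776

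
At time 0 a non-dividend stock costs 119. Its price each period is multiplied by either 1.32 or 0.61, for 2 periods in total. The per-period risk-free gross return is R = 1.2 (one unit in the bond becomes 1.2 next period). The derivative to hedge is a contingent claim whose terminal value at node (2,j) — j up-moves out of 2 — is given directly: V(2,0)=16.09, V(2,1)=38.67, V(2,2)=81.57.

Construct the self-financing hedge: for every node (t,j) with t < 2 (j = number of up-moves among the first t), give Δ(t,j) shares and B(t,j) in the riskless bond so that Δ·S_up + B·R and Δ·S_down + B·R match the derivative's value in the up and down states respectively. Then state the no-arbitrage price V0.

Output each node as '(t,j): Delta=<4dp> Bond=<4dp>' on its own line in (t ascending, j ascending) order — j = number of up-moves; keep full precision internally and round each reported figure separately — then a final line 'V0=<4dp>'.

No-arbitrage ⇒ martingale measure with p* = (R−d)/(u−d) = 0.8310.
Payoff layer (t=2): V(2,0)=16.0900, V(2,1)=38.6700, V(2,2)=81.5700
(1,0): S=72.5900. Δ = (V_up−V_dn)/(S_up−S_dn) = (38.6700−16.0900)/(95.8188−44.2799) = 0.4381. V = [p*·38.6700 + (1−p*)·16.0900]/1.2 = 29.0447. B = V − Δ·S = -2.7581.
(1,1): S=157.0800. Δ = (V_up−V_dn)/(S_up−S_dn) = (81.5700−38.6700)/(207.3456−95.8188) = 0.3847. V = [p*·81.5700 + (1−p*)·38.6700]/1.2 = 61.9327. B = V − Δ·S = 1.5102.
(0,0): S=119.0000. Δ = (V_up−V_dn)/(S_up−S_dn) = (61.9327−29.0447)/(157.0800−72.5900) = 0.3893. V = [p*·61.9327 + (1−p*)·29.0447]/1.2 = 46.9785. B = V − Δ·S = 0.6573.
Each (Δ,B) replicates both successor values, so the strategy is self-financing and V0 is arbitrage-free.

(0,0): Delta=0.3893 Bond=0.6573
(1,0): Delta=0.4381 Bond=-2.7581
(1,1): Delta=0.3847 Bond=1.5102
V0=46.9785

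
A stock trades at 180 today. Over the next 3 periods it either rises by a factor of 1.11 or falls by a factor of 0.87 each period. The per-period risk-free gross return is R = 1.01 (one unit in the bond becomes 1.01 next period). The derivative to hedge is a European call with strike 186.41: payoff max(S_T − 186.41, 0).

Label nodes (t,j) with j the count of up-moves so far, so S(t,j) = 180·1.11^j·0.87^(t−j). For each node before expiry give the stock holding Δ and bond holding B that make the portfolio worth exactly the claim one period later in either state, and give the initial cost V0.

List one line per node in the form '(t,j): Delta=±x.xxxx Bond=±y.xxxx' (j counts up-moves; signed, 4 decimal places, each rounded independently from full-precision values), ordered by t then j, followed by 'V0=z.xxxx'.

(0,0): Delta=0.4831 Bond=-72.7459
(1,0): Delta=0.1005 Bond=-13.5504
(1,1): Delta=0.6973 Bond=-116.2754
(2,0): Delta=0.0000 Bond=0.0000
(2,1): Delta=0.1567 Bond=-23.4615
(2,2): Delta=1.0000 Bond=-184.5644
V0=14.2126

No-arbitrage ⇒ martingale measure with p* = (R−d)/(u−d) = 0.5833.
Payoff layer (t=3): V(3,0)=0.0000, V(3,1)=0.0000, V(3,2)=6.5369, V(3,3)=59.7636
Node (2,0) S=136.2420: V=(p*·0.0000+(1−p*)·0.0000)/1.01=0.0000; Δ=(0.0000−0.0000)/(151.2286−118.5305)=0.0000; B=V−Δ·S=0.0000
Node (2,1) S=173.8260: V=(p*·6.5369+(1−p*)·0.0000)/1.01=3.7754; Δ=(6.5369−0.0000)/(192.9469−151.2286)=0.1567; B=V−Δ·S=-23.4615
Node (2,2) S=221.7780: V=(p*·59.7636+(1−p*)·6.5369)/1.01=37.2136; Δ=(59.7636−6.5369)/(246.1736−192.9469)=1.0000; B=V−Δ·S=-184.5644
Node (1,0) S=156.6000: V=(p*·3.7754+(1−p*)·0.0000)/1.01=2.1805; Δ=(3.7754−0.0000)/(173.8260−136.2420)=0.1005; B=V−Δ·S=-13.5504
Node (1,1) S=199.8000: V=(p*·37.2136+(1−p*)·3.7754)/1.01=23.0505; Δ=(37.2136−3.7754)/(221.7780−173.8260)=0.6973; B=V−Δ·S=-116.2754
Node (0,0) S=180.0000: V=(p*·23.0505+(1−p*)·2.1805)/1.01=14.2126; Δ=(23.0505−2.1805)/(199.8000−156.6000)=0.4831; B=V−Δ·S=-72.7459
Self-financing check: at every node Δ·S+B equals the discounted successor values.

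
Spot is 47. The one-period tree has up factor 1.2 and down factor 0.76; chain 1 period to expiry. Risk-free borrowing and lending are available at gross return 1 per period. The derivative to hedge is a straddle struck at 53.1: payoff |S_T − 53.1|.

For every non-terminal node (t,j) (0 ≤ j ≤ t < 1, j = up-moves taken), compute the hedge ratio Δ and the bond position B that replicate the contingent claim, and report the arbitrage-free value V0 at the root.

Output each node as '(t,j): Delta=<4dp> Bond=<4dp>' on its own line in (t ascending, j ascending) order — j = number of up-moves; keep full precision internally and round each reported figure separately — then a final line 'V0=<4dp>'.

No-arbitrage ⇒ martingale measure with p* = (R−d)/(u−d) = 0.5455.
Terminal values V(1,·): V(1,0)=17.3800, V(1,1)=3.3000
(0,0): S=47.0000. Δ = (V_up−V_dn)/(S_up−S_dn) = (3.3000−17.3800)/(56.4000−35.7200) = -0.6809. V = [p*·3.3000 + (1−p*)·17.3800]/1 = 9.7000. B = V − Δ·S = 41.7000.
Check: Δ(0,0)·S0 + B(0,0) = 9.7000 = V0.

(0,0): Delta=-0.6809 Bond=41.7000
V0=9.7000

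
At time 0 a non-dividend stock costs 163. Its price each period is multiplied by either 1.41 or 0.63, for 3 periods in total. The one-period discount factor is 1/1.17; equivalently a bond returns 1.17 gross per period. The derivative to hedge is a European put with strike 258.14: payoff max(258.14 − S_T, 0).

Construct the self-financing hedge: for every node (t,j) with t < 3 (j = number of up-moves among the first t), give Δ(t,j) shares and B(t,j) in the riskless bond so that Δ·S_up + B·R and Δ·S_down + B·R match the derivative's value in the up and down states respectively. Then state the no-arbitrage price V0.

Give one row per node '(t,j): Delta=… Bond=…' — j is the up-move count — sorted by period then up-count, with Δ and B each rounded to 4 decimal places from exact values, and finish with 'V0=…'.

Since d<R<u, set p* = (R−d)/(u−d) = 0.6923; price each node as the discounted p*-expectation of its children.
Terminal values V(3,·): V(3,0)=217.3823, V(3,1)=166.9205, V(3,2)=53.9820, V(3,3)=0.0000
Node (2,0) S=64.6947: V=(p*·166.9205+(1−p*)·217.3823)/1.17=155.9378; Δ=(166.9205−217.3823)/(91.2195−40.7577)=-1.0000; B=V−Δ·S=220.6325
Node (2,1) S=144.7929: V=(p*·53.9820+(1−p*)·166.9205)/1.17=75.8396; Δ=(53.9820−166.9205)/(204.1580−91.2195)=-1.0000; B=V−Δ·S=220.6325
Node (2,2) S=324.0603: V=(p*·0.0000+(1−p*)·53.9820)/1.17=14.1965; Δ=(0.0000−53.9820)/(456.9250−204.1580)=-0.2136; B=V−Δ·S=83.4042
Node (1,0) S=102.6900: V=(p*·75.8396+(1−p*)·155.9378)/1.17=85.8848; Δ=(75.8396−155.9378)/(144.7929−64.6947)=-1.0000; B=V−Δ·S=188.5748
Node (1,1) S=229.8300: V=(p*·14.1965+(1−p*)·75.8396)/1.17=28.3449; Δ=(14.1965−75.8396)/(324.0603−144.7929)=-0.3439; B=V−Δ·S=107.3746
Node (0,0) S=163.0000: V=(p*·28.3449+(1−p*)·85.8848)/1.17=39.3585; Δ=(28.3449−85.8848)/(229.8300−102.6900)=-0.4526; B=V−Δ·S=113.1276
Each (Δ,B) replicates both successor values, so the strategy is self-financing and V0 is arbitrage-free.

(0,0): Delta=-0.4526 Bond=113.1276
(1,0): Delta=-1.0000 Bond=188.5748
(1,1): Delta=-0.3439 Bond=107.3746
(2,0): Delta=-1.0000 Bond=220.6325
(2,1): Delta=-1.0000 Bond=220.6325
(2,2): Delta=-0.2136 Bond=83.4042
V0=39.3585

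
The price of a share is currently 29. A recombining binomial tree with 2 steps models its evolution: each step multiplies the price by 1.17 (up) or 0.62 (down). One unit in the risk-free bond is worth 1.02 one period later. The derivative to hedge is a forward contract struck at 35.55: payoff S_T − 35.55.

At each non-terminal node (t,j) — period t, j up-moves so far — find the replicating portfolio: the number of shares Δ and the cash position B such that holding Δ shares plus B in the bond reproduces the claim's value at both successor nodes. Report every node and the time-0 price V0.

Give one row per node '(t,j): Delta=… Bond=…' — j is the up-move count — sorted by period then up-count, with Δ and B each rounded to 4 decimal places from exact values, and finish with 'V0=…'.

Risk-neutral probability p* = (R−d)/(u−d) = (1.02−0.62)/(1.17−0.62) = 0.7273.
Terminal payoffs: V(2,0)=-24.4024, V(2,1)=-14.5134, V(2,2)=4.1481
(1,0): S=17.9800. Δ = (V_up−V_dn)/(S_up−S_dn) = (-14.5134−-24.4024)/(21.0366−11.1476) = 1.0000. V = [p*·-14.5134 + (1−p*)·-24.4024]/1.02 = -16.8729. B = V − Δ·S = -34.8529.
(1,1): S=33.9300. Δ = (V_up−V_dn)/(S_up−S_dn) = (4.1481−-14.5134)/(39.6981−21.0366) = 1.0000. V = [p*·4.1481 + (1−p*)·-14.5134]/1.02 = -0.9229. B = V − Δ·S = -34.8529.
(0,0): S=29.0000. Δ = (V_up−V_dn)/(S_up−S_dn) = (-0.9229−-16.8729)/(33.9300−17.9800) = 1.0000. V = [p*·-0.9229 + (1−p*)·-16.8729]/1.02 = -5.1696. B = V − Δ·S = -34.1696.
Each (Δ,B) replicates both successor values, so the strategy is self-financing and V0 is arbitrage-free.

(0,0): Delta=1.0000 Bond=-34.1696
(1,0): Delta=1.0000 Bond=-34.8529
(1,1): Delta=1.0000 Bond=-34.8529
V0=-5.1696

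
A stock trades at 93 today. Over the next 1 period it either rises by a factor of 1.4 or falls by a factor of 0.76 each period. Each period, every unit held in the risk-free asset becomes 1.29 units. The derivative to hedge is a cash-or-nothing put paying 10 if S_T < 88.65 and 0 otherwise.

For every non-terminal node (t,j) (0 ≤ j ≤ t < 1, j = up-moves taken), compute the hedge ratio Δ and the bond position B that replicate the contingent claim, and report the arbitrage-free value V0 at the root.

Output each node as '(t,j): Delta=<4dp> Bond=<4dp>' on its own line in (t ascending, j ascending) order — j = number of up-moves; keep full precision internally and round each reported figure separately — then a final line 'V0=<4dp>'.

The replicating-portfolio and risk-neutral prices coincide; use p* = (1.29−0.76)/(1.4−0.76) = 0.8281 for the latter.
Terminal values V(1,·): V(1,0)=10.0000, V(1,1)=0.0000
  t=0,j=0: stock 93.0000 → up 130.2000 (V=0.0000), down 70.6800 (V=10.0000). Price 1.3324; hedge Δ=-0.1680, bond B=16.9574.
Self-financing check: at every node Δ·S+B equals the discounted successor values.

(0,0): Delta=-0.1680 Bond=16.9574
V0=1.3324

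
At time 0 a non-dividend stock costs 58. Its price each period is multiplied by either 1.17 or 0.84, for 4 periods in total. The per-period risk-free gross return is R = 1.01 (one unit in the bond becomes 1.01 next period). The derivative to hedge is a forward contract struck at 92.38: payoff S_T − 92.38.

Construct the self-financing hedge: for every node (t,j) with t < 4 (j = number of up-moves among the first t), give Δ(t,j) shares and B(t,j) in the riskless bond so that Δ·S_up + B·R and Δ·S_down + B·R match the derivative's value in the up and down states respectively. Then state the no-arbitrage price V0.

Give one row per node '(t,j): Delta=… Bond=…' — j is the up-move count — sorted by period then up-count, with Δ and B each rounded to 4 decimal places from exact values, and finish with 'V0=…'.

(0,0): Delta=1.0000 Bond=-88.7754
(1,0): Delta=1.0000 Bond=-89.6631
(1,1): Delta=1.0000 Bond=-89.6631
(2,0): Delta=1.0000 Bond=-90.5597
(2,1): Delta=1.0000 Bond=-90.5597
(2,2): Delta=1.0000 Bond=-90.5597
(3,0): Delta=1.0000 Bond=-91.4653
(3,1): Delta=1.0000 Bond=-91.4653
(3,2): Delta=1.0000 Bond=-91.4653
(3,3): Delta=1.0000 Bond=-91.4653
V0=-30.7754

No-arbitrage ⇒ martingale measure with p* = (R−d)/(u−d) = 0.5152.
At expiry t=4: V(4,0)=-63.5035, V(4,1)=-52.1591, V(4,2)=-36.3580, V(4,3)=-14.3494, V(4,4)=16.3055
  t=3,j=0: stock 34.3768 → up 40.2209 (V=-52.1591), down 28.8765 (V=-63.5035). Price -57.0885; hedge Δ=1.0000, bond B=-91.4653.
  t=3,j=1: stock 47.8820 → up 56.0220 (V=-36.3580), down 40.2209 (V=-52.1591). Price -43.5833; hedge Δ=1.0000, bond B=-91.4653.
  t=3,j=2: stock 66.6928 → up 78.0306 (V=-14.3494), down 56.0220 (V=-36.3580). Price -24.7725; hedge Δ=1.0000, bond B=-91.4653.
  t=3,j=3: stock 92.8936 → up 108.6855 (V=16.3055), down 78.0306 (V=-14.3494). Price 1.4282; hedge Δ=1.0000, bond B=-91.4653.
  t=2,j=0: stock 40.9248 → up 47.8820 (V=-43.5833), down 34.3768 (V=-57.0885). Price -49.6349; hedge Δ=1.0000, bond B=-90.5597.
  t=2,j=1: stock 57.0024 → up 66.6928 (V=-24.7725), down 47.8820 (V=-43.5833). Price -33.5573; hedge Δ=1.0000, bond B=-90.5597.
  t=2,j=2: stock 79.3962 → up 92.8936 (V=1.4282), down 66.6928 (V=-24.7725). Price -11.1635; hedge Δ=1.0000, bond B=-90.5597.
  t=1,j=0: stock 48.7200 → up 57.0024 (V=-33.5573), down 40.9248 (V=-49.6349). Price -40.9431; hedge Δ=1.0000, bond B=-89.6631.
  t=1,j=1: stock 67.8600 → up 79.3962 (V=-11.1635), down 57.0024 (V=-33.5573). Price -21.8031; hedge Δ=1.0000, bond B=-89.6631.
  t=0,j=0: stock 58.0000 → up 67.8600 (V=-21.8031), down 48.7200 (V=-40.9431). Price -30.7754; hedge Δ=1.0000, bond B=-88.7754.
Check: Δ(0,0)·S0 + B(0,0) = -30.7754 = V0.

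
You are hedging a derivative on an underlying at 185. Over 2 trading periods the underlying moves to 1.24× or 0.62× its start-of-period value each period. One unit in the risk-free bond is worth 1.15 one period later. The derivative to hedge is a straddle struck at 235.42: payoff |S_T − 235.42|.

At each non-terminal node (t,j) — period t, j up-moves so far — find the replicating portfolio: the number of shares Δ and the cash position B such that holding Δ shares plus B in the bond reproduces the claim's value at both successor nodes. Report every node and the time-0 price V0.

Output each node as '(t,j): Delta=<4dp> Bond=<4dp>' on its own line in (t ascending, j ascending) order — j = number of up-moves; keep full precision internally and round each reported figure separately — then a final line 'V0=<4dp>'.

Since d<R<u, set p* = (R−d)/(u−d) = 0.8548; price each node as the discounted p*-expectation of its children.
At expiry t=2: V(2,0)=164.3060, V(2,1)=93.1920, V(2,2)=49.0360
(1,0): S=114.7000. Δ = (V_up−V_dn)/(S_up−S_dn) = (93.1920−164.3060)/(142.2280−71.1140) = -1.0000. V = [p*·93.1920 + (1−p*)·164.3060]/1.15 = 90.0130. B = V − Δ·S = 204.7130.
(1,1): S=229.4000. Δ = (V_up−V_dn)/(S_up−S_dn) = (49.0360−93.1920)/(284.4560−142.2280) = -0.3105. V = [p*·49.0360 + (1−p*)·93.1920]/1.15 = 48.2137. B = V − Δ·S = 119.4330.
(0,0): S=185.0000. Δ = (V_up−V_dn)/(S_up−S_dn) = (48.2137−90.0130)/(229.4000−114.7000) = -0.3644. V = [p*·48.2137 + (1−p*)·90.0130]/1.15 = 47.2012. B = V − Δ·S = 114.6195.
Each (Δ,B) replicates both successor values, so the strategy is self-financing and V0 is arbitrage-free.

(0,0): Delta=-0.3644 Bond=114.6195
(1,0): Delta=-1.0000 Bond=204.7130
(1,1): Delta=-0.3105 Bond=119.4330
V0=47.2012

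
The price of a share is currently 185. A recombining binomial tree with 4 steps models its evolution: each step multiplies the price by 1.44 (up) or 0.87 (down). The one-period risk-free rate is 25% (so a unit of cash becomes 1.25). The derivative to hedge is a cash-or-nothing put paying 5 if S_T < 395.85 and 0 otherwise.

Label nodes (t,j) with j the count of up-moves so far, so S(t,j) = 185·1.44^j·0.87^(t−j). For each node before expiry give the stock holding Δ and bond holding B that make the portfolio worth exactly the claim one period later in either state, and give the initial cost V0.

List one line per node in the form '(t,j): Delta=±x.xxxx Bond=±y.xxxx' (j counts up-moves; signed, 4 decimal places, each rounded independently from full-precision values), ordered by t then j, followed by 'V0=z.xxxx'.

(0,0): Delta=-0.0108 Bond=2.8305
(1,0): Delta=-0.0155 Bond=4.2966
(1,1): Delta=-0.0094 Bond=3.1588
(2,0): Delta=0.0000 Bond=3.2000
(2,1): Delta=-0.0202 Bond=6.4561
(2,2): Delta=-0.0061 Bond=2.6947
(3,0): Delta=0.0000 Bond=4.0000
(3,1): Delta=0.0000 Bond=4.0000
(3,2): Delta=-0.0263 Bond=10.1053
(3,3): Delta=0.0000 Bond=0.0000
V0=0.8344

Risk-neutral probability p* = (R−d)/(u−d) = (1.25−0.87)/(1.44−0.87) = 0.6667.
Terminal payoffs: V(4,0)=5.0000, V(4,1)=5.0000, V(4,2)=5.0000, V(4,3)=0.0000, V(4,4)=0.0000
Node (3,0) S=121.8231: V=(p*·5.0000+(1−p*)·5.0000)/1.25=4.0000; Δ=(5.0000−5.0000)/(175.4252−105.9861)=0.0000; B=V−Δ·S=4.0000
Node (3,1) S=201.6382: V=(p*·5.0000+(1−p*)·5.0000)/1.25=4.0000; Δ=(5.0000−5.0000)/(290.3590−175.4252)=0.0000; B=V−Δ·S=4.0000
Node (3,2) S=333.7459: V=(p*·0.0000+(1−p*)·5.0000)/1.25=1.3333; Δ=(0.0000−5.0000)/(480.5941−290.3590)=-0.0263; B=V−Δ·S=10.1053
Node (3,3) S=552.4070: V=(p*·0.0000+(1−p*)·0.0000)/1.25=0.0000; Δ=(0.0000−0.0000)/(795.4661−480.5941)=0.0000; B=V−Δ·S=0.0000
Node (2,0) S=140.0265: V=(p*·4.0000+(1−p*)·4.0000)/1.25=3.2000; Δ=(4.0000−4.0000)/(201.6382−121.8231)=0.0000; B=V−Δ·S=3.2000
Node (2,1) S=231.7680: V=(p*·1.3333+(1−p*)·4.0000)/1.25=1.7778; Δ=(1.3333−4.0000)/(333.7459−201.6382)=-0.0202; B=V−Δ·S=6.4561
Node (2,2) S=383.6160: V=(p*·0.0000+(1−p*)·1.3333)/1.25=0.3556; Δ=(0.0000−1.3333)/(552.4070−333.7459)=-0.0061; B=V−Δ·S=2.6947
Node (1,0) S=160.9500: V=(p*·1.7778+(1−p*)·3.2000)/1.25=1.8015; Δ=(1.7778−3.2000)/(231.7680−140.0265)=-0.0155; B=V−Δ·S=4.2966
Node (1,1) S=266.4000: V=(p*·0.3556+(1−p*)·1.7778)/1.25=0.6637; Δ=(0.3556−1.7778)/(383.6160−231.7680)=-0.0094; B=V−Δ·S=3.1588
Node (0,0) S=185.0000: V=(p*·0.6637+(1−p*)·1.8015)/1.25=0.8344; Δ=(0.6637−1.8015)/(266.4000−160.9500)=-0.0108; B=V−Δ·S=2.8305
Self-financing check: at every node Δ·S+B equals the discounted successor values.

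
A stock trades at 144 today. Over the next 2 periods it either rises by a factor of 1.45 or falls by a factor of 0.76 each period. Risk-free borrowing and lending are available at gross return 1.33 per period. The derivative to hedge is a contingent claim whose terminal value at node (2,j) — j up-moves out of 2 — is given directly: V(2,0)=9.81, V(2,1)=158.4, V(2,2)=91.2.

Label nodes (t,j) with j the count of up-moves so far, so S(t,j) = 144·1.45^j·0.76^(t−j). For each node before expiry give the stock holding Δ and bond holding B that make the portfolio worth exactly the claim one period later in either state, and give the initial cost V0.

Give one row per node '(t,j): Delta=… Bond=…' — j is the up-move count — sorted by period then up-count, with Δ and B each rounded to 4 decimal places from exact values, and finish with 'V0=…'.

Risk-neutral probability p* = (R−d)/(u−d) = (1.33−0.76)/(1.45−0.76) = 0.8261.
At expiry t=2: V(2,0)=9.8100, V(2,1)=158.4000, V(2,2)=91.2000
(1,0): S=109.4400. Δ = (V_up−V_dn)/(S_up−S_dn) = (158.4000−9.8100)/(158.6880−83.1744) = 1.9677. V = [p*·158.4000 + (1−p*)·9.8100]/1.33 = 99.6679. B = V − Δ·S = -115.6800.
(1,1): S=208.8000. Δ = (V_up−V_dn)/(S_up−S_dn) = (91.2000−158.4000)/(302.7600−158.6880) = -0.4664. V = [p*·91.2000 + (1−p*)·158.4000]/1.33 = 77.3586. B = V − Δ·S = 174.7499.
(0,0): S=144.0000. Δ = (V_up−V_dn)/(S_up−S_dn) = (77.3586−99.6679)/(208.8000−109.4400) = -0.2245. V = [p*·77.3586 + (1−p*)·99.6679]/1.33 = 61.0816. B = V − Δ·S = 93.4138.
Root portfolio cost Δ·144+B reproduces V0=61.0816.

(0,0): Delta=-0.2245 Bond=93.4138
(1,0): Delta=1.9677 Bond=-115.6800
(1,1): Delta=-0.4664 Bond=174.7499
V0=61.0816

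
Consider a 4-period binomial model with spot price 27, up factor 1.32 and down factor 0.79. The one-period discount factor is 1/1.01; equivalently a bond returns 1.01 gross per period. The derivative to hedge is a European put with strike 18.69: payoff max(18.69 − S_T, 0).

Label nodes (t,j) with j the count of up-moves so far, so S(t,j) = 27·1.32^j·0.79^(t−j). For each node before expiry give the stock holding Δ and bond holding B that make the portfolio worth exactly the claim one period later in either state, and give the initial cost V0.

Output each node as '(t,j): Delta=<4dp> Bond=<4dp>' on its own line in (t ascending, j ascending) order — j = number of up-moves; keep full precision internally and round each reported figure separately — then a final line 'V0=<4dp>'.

(0,0): Delta=-0.1281 Bond=4.7341
(1,0): Delta=-0.2564 Bond=7.5185
(1,1): Delta=-0.0199 Bond=0.9247
(2,0): Delta=-0.5090 Bond=11.8496
(2,1): Delta=-0.0434 Bond=1.5967
(2,2): Delta=0.0000 Bond=0.0000
(3,0): Delta=-1.0000 Bond=18.5050
(3,1): Delta=-0.0948 Bond=2.7571
(3,2): Delta=0.0000 Bond=0.0000
(3,3): Delta=0.0000 Bond=0.0000
V0=1.2763

No-arbitrage ⇒ martingale measure with p* = (R−d)/(u−d) = 0.4151.
Payoff layer (t=4): V(4,0)=8.1735, V(4,1)=1.1181, V(4,2)=0.0000, V(4,3)=0.0000, V(4,4)=0.0000
  t=3,j=0: stock 13.3121 → up 17.5719 (V=1.1181), down 10.5165 (V=8.1735). Price 5.1929; hedge Δ=-1.0000, bond B=18.5050.
  t=3,j=1: stock 22.2429 → up 29.3607 (V=0.0000), down 17.5719 (V=1.1181). Price 0.6475; hedge Δ=-0.0948, bond B=2.7571.
  t=3,j=2: stock 37.1654 → up 49.0583 (V=0.0000), down 29.3607 (V=0.0000). Price 0.0000; hedge Δ=0.0000, bond B=0.0000.
  t=3,j=3: stock 62.0991 → up 81.9709 (V=0.0000), down 49.0583 (V=0.0000). Price 0.0000; hedge Δ=0.0000, bond B=0.0000.
  t=2,j=0: stock 16.8507 → up 22.2429 (V=0.6475), down 13.3121 (V=5.1929). Price 3.2734; hedge Δ=-0.5090, bond B=11.8496.
  t=2,j=1: stock 28.1556 → up 37.1654 (V=0.0000), down 22.2429 (V=0.6475). Price 0.3750; hedge Δ=-0.0434, bond B=1.5967.
  t=2,j=2: stock 47.0448 → up 62.0991 (V=0.0000), down 37.1654 (V=0.0000). Price 0.0000; hedge Δ=0.0000, bond B=0.0000.
  t=1,j=0: stock 21.3300 → up 28.1556 (V=0.3750), down 16.8507 (V=3.2734). Price 2.0498; hedge Δ=-0.2564, bond B=7.5185.
  t=1,j=1: stock 35.6400 → up 47.0448 (V=0.0000), down 28.1556 (V=0.3750). Price 0.2172; hedge Δ=-0.0199, bond B=0.9247.
  t=0,j=0: stock 27.0000 → up 35.6400 (V=0.2172), down 21.3300 (V=2.0498). Price 1.2763; hedge Δ=-0.1281, bond B=4.7341.
Self-financing check: at every node Δ·S+B equals the discounted successor values.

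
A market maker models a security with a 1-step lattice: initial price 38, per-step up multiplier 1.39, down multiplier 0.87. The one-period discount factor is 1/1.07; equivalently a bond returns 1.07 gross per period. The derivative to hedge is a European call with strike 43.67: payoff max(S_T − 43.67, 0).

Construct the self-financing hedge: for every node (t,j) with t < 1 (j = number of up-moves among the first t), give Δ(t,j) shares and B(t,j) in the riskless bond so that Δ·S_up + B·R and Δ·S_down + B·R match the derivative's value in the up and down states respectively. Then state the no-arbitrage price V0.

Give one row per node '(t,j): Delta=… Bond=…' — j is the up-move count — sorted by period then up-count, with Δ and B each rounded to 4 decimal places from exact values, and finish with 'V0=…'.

Since d<R<u, set p* = (R−d)/(u−d) = 0.3846; price each node as the discounted p*-expectation of its children.
Payoff layer (t=1): V(1,0)=0.0000, V(1,1)=9.1500
(0,0): S=38.0000. Δ = (V_up−V_dn)/(S_up−S_dn) = (9.1500−0.0000)/(52.8200−33.0600) = 0.4631. V = [p*·9.1500 + (1−p*)·0.0000]/1.07 = 3.2890. B = V − Δ·S = -14.3072.
Root portfolio cost Δ·38+B reproduces V0=3.2890.

(0,0): Delta=0.4631 Bond=-14.3072
V0=3.2890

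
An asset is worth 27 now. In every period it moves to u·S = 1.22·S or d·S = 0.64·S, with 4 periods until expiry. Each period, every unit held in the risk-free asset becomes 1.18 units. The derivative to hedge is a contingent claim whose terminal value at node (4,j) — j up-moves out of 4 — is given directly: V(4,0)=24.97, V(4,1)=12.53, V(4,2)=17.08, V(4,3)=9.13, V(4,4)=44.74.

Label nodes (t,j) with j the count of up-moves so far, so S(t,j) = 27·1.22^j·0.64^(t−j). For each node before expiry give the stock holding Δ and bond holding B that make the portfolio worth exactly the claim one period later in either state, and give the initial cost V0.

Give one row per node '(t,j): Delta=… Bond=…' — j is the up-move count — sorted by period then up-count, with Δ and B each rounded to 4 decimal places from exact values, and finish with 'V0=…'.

Under the risk-neutral measure, an up-move has probability p* = (R−d)/(u−d) = 0.9310 and values discount at R = 1.18.
Terminal payoffs: V(4,0)=24.9700, V(4,1)=12.5300, V(4,2)=17.0800, V(4,3)=9.1300, V(4,4)=44.7400
(3,0): S=7.0779. Δ = (V_up−V_dn)/(S_up−S_dn) = (12.5300−24.9700)/(8.6350−4.5298) = -3.0303. V = [p*·12.5300 + (1−p*)·24.9700]/1.18 = 11.3457. B = V − Δ·S = 32.7940.
(3,1): S=13.4922. Δ = (V_up−V_dn)/(S_up−S_dn) = (17.0800−12.5300)/(16.4605−8.6350) = 0.5814. V = [p*·17.0800 + (1−p*)·12.5300]/1.18 = 14.2086. B = V − Δ·S = 6.3638.
(3,2): S=25.7196. Δ = (V_up−V_dn)/(S_up−S_dn) = (9.1300−17.0800)/(31.3779−16.4605) = -0.5329. V = [p*·9.1300 + (1−p*)·17.0800]/1.18 = 8.2019. B = V − Δ·S = 21.9088.
(3,3): S=49.0279. Δ = (V_up−V_dn)/(S_up−S_dn) = (44.7400−9.1300)/(59.8140−31.3779) = 1.2523. V = [p*·44.7400 + (1−p*)·9.1300]/1.18 = 35.8340. B = V − Δ·S = -25.5625.
(2,0): S=11.0592. Δ = (V_up−V_dn)/(S_up−S_dn) = (14.2086−11.3457)/(13.4922−7.0779) = 0.4463. V = [p*·14.2086 + (1−p*)·11.3457]/1.18 = 11.8739. B = V − Δ·S = 6.9378.
(2,1): S=21.0816. Δ = (V_up−V_dn)/(S_up−S_dn) = (8.2019−14.2086)/(25.7196−13.4922) = -0.4913. V = [p*·8.2019 + (1−p*)·14.2086]/1.18 = 7.3019. B = V − Δ·S = 17.6583.
(2,2): S=40.1868. Δ = (V_up−V_dn)/(S_up−S_dn) = (35.8340−8.2019)/(49.0279−25.7196) = 1.1855. V = [p*·35.8340 + (1−p*)·8.2019]/1.18 = 28.7528. B = V − Δ·S = -18.8887.
(1,0): S=17.2800. Δ = (V_up−V_dn)/(S_up−S_dn) = (7.3019−11.8739)/(21.0816−11.0592) = -0.4562. V = [p*·7.3019 + (1−p*)·11.8739]/1.18 = 6.4552. B = V − Δ·S = 14.3381.
(1,1): S=32.9400. Δ = (V_up−V_dn)/(S_up−S_dn) = (28.7528−7.3019)/(40.1868−21.0816) = 1.1228. V = [p*·28.7528 + (1−p*)·7.3019]/1.18 = 23.1131. B = V − Δ·S = -13.8714.
(0,0): S=27.0000. Δ = (V_up−V_dn)/(S_up−S_dn) = (23.1131−6.4552)/(32.9400−17.2800) = 1.0637. V = [p*·23.1131 + (1−p*)·6.4552]/1.18 = 18.6138. B = V − Δ·S = -10.1067.
Check: Δ(0,0)·S0 + B(0,0) = 18.6138 = V0.

(0,0): Delta=1.0637 Bond=-10.1067
(1,0): Delta=-0.4562 Bond=14.3381
(1,1): Delta=1.1228 Bond=-13.8714
(2,0): Delta=0.4463 Bond=6.9378
(2,1): Delta=-0.4913 Bond=17.6583
(2,2): Delta=1.1855 Bond=-18.8887
(3,0): Delta=-3.0303 Bond=32.7940
(3,1): Delta=0.5814 Bond=6.3638
(3,2): Delta=-0.5329 Bond=21.9088
(3,3): Delta=1.2523 Bond=-25.5625
V0=18.6138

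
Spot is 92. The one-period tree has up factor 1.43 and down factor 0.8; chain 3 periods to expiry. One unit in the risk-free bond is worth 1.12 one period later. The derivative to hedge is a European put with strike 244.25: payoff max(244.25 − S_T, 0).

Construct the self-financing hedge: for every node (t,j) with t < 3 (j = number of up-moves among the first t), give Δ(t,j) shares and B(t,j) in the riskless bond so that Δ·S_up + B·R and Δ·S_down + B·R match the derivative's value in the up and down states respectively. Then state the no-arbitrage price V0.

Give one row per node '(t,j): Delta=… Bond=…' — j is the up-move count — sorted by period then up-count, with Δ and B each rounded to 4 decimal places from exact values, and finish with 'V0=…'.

Under the risk-neutral measure, an up-move has probability p* = (R−d)/(u−d) = 0.5079 and values discount at R = 1.12.
Terminal payoffs: V(3,0)=197.1460, V(3,1)=160.0516, V(3,2)=93.7454, V(3,3)=0.0000
(2,0): S=58.8800. Δ = (V_up−V_dn)/(S_up−S_dn) = (160.0516−197.1460)/(84.1984−47.1040) = -1.0000. V = [p*·160.0516 + (1−p*)·197.1460]/1.12 = 159.2004. B = V − Δ·S = 218.0804.
(2,1): S=105.2480. Δ = (V_up−V_dn)/(S_up−S_dn) = (93.7454−160.0516)/(150.5046−84.1984) = -1.0000. V = [p*·93.7454 + (1−p*)·160.0516]/1.12 = 112.8324. B = V − Δ·S = 218.0804.
(2,2): S=188.1308. Δ = (V_up−V_dn)/(S_up−S_dn) = (0.0000−93.7454)/(269.0270−150.5046) = -0.7910. V = [p*·0.0000 + (1−p*)·93.7454]/1.12 = 41.1863. B = V − Δ·S = 189.9885.
(1,0): S=73.6000. Δ = (V_up−V_dn)/(S_up−S_dn) = (112.8324−159.2004)/(105.2480−58.8800) = -1.0000. V = [p*·112.8324 + (1−p*)·159.2004]/1.12 = 121.1146. B = V − Δ·S = 194.7146.
(1,1): S=131.5600. Δ = (V_up−V_dn)/(S_up−S_dn) = (41.1863−112.8324)/(188.1308−105.2480) = -0.8644. V = [p*·41.1863 + (1−p*)·112.8324]/1.12 = 68.2506. B = V − Δ·S = 181.9745.
(0,0): S=92.0000. Δ = (V_up−V_dn)/(S_up−S_dn) = (68.2506−121.1146)/(131.5600−73.6000) = -0.9121. V = [p*·68.2506 + (1−p*)·121.1146]/1.12 = 84.1635. B = V − Δ·S = 168.0745.
Check: Δ(0,0)·S0 + B(0,0) = 84.1635 = V0.

(0,0): Delta=-0.9121 Bond=168.0745
(1,0): Delta=-1.0000 Bond=194.7146
(1,1): Delta=-0.8644 Bond=181.9745
(2,0): Delta=-1.0000 Bond=218.0804
(2,1): Delta=-1.0000 Bond=218.0804
(2,2): Delta=-0.7910 Bond=189.9885
V0=84.1635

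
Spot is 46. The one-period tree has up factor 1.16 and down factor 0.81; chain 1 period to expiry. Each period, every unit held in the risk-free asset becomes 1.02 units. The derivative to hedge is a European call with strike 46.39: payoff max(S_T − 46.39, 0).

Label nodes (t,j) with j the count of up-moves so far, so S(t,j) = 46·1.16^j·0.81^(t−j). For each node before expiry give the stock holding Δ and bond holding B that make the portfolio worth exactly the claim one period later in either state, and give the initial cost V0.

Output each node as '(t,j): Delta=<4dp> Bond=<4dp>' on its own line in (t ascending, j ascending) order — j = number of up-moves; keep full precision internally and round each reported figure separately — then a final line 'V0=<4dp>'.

(0,0): Delta=0.4329 Bond=-15.8143
V0=4.1000

No-arbitrage ⇒ martingale measure with p* = (R−d)/(u−d) = 0.6000.
At expiry t=1: V(1,0)=0.0000, V(1,1)=6.9700
  t=0,j=0: stock 46.0000 → up 53.3600 (V=6.9700), down 37.2600 (V=0.0000). Price 4.1000; hedge Δ=0.4329, bond B=-15.8143.
Root portfolio cost Δ·46+B reproduces V0=4.1000.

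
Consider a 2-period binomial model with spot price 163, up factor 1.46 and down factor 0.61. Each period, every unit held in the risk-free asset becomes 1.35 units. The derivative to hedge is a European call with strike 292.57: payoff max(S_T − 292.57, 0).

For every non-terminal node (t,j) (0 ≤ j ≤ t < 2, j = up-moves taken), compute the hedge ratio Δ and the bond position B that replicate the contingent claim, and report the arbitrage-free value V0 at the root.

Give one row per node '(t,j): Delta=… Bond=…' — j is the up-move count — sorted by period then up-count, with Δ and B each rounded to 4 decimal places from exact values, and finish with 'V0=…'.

Risk-neutral probability p* = (R−d)/(u−d) = (1.35−0.61)/(1.46−0.61) = 0.8706.
Payoff layer (t=2): V(2,0)=0.0000, V(2,1)=0.0000, V(2,2)=54.8808
Node (1,0) S=99.4300: V=(p*·0.0000+(1−p*)·0.0000)/1.35=0.0000; Δ=(0.0000−0.0000)/(145.1678−60.6523)=0.0000; B=V−Δ·S=0.0000
Node (1,1) S=237.9800: V=(p*·54.8808+(1−p*)·0.0000)/1.35=35.3915; Δ=(54.8808−0.0000)/(347.4508−145.1678)=0.2713; B=V−Δ·S=-29.1741
Node (0,0) S=163.0000: V=(p*·35.3915+(1−p*)·0.0000)/1.35=22.8233; Δ=(35.3915−0.0000)/(237.9800−99.4300)=0.2554; B=V−Δ·S=-18.8138
Root portfolio cost Δ·163+B reproduces V0=22.8233.

(0,0): Delta=0.2554 Bond=-18.8138
(1,0): Delta=0.0000 Bond=0.0000
(1,1): Delta=0.2713 Bond=-29.1741
V0=22.8233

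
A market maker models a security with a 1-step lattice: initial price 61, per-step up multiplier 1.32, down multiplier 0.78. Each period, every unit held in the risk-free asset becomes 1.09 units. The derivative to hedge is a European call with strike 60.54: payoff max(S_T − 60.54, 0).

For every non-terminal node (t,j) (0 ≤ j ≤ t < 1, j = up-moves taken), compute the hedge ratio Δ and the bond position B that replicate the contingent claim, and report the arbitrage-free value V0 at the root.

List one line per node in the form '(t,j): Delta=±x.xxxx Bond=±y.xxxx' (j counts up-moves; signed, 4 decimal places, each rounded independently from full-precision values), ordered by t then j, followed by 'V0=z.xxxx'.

(0,0): Delta=0.6066 Bond=-26.4771
V0=10.5229

No-arbitrage ⇒ martingale measure with p* = (R−d)/(u−d) = 0.5741.
Payoff layer (t=1): V(1,0)=0.0000, V(1,1)=19.9800
  t=0,j=0: stock 61.0000 → up 80.5200 (V=19.9800), down 47.5800 (V=0.0000). Price 10.5229; hedge Δ=0.6066, bond B=-26.4771.
Each (Δ,B) replicates both successor values, so the strategy is self-financing and V0 is arbitrage-free.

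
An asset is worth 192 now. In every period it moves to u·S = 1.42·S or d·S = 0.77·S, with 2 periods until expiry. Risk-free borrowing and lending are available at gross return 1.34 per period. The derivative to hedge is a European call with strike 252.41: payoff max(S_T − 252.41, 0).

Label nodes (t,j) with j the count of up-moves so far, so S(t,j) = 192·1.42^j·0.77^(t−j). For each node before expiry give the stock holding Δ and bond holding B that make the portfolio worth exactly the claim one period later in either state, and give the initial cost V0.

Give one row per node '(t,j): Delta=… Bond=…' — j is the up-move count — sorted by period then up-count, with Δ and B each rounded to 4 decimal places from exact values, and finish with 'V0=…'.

(0,0): Delta=0.7065 Bond=-77.9510
(1,0): Delta=0.0000 Bond=0.0000
(1,1): Delta=0.7603 Bond=-119.1147
V0=57.7040

Since d<R<u, set p* = (R−d)/(u−d) = 0.8769; price each node as the discounted p*-expectation of its children.
Terminal values V(2,·): V(2,0)=0.0000, V(2,1)=0.0000, V(2,2)=134.7388
  t=1,j=0: stock 147.8400 → up 209.9328 (V=0.0000), down 113.8368 (V=0.0000). Price 0.0000; hedge Δ=0.0000, bond B=0.0000.
  t=1,j=1: stock 272.6400 → up 387.1488 (V=134.7388), down 209.9328 (V=0.0000). Price 88.1758; hedge Δ=0.7603, bond B=-119.1147.
  t=0,j=0: stock 192.0000 → up 272.6400 (V=88.1758), down 147.8400 (V=0.0000). Price 57.7040; hedge Δ=0.7065, bond B=-77.9510.
Root portfolio cost Δ·192+B reproduces V0=57.7040.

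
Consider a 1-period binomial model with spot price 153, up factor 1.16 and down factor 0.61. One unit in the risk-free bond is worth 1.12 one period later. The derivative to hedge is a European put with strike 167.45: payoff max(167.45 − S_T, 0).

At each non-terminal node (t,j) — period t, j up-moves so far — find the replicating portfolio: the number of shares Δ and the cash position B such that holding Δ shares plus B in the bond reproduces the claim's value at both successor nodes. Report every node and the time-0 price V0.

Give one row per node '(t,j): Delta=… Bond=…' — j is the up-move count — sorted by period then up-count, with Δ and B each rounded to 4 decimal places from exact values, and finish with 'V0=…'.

(0,0): Delta=-0.8808 Bond=139.5766
V0=4.8130

Risk-neutral probability p* = (R−d)/(u−d) = (1.12−0.61)/(1.16−0.61) = 0.9273.
Terminal payoffs: V(1,0)=74.1200, V(1,1)=0.0000
  t=0,j=0: stock 153.0000 → up 177.4800 (V=0.0000), down 93.3300 (V=74.1200). Price 4.8130; hedge Δ=-0.8808, bond B=139.5766.
Self-financing check: at every node Δ·S+B equals the discounted successor values.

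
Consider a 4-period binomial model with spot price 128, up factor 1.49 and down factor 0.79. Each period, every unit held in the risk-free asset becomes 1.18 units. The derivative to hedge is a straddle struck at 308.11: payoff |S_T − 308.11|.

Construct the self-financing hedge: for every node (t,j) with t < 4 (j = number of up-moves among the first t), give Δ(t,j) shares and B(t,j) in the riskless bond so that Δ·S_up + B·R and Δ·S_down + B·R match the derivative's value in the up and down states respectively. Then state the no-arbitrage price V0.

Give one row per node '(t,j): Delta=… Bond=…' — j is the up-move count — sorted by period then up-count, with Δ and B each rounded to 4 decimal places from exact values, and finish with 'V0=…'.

(0,0): Delta=-0.1558 Bond=91.2818
(1,0): Delta=-0.8338 Bond=176.2719
(1,1): Delta=0.1300 Bond=53.2166
(2,0): Delta=-1.0000 Bond=221.2798
(2,1): Delta=-0.7637 Bond=197.4458
(2,2): Delta=0.5066 Bond=-44.2341
(3,0): Delta=-1.0000 Bond=261.1102
(3,1): Delta=-1.0000 Bond=261.1102
(3,2): Delta=-0.6641 Bond=210.6309
(3,3): Delta=1.0000 Bond=-261.1102
V0=71.3428

Since d<R<u, set p* = (R−d)/(u−d) = 0.5571; price each node as the discounted p*-expectation of its children.
Terminal values V(4,·): V(4,0)=258.2539, V(4,1)=214.0776, V(4,2)=130.7578, V(4,3)=26.3898, V(4,4)=322.7820
Node (3,0) S=63.1090: V=(p*·214.0776+(1−p*)·258.2539)/1.18=198.0012; Δ=(214.0776−258.2539)/(94.0324−49.8561)=-1.0000; B=V−Δ·S=261.1102
Node (3,1) S=119.0284: V=(p*·130.7578+(1−p*)·214.0776)/1.18=142.0818; Δ=(130.7578−214.0776)/(177.3522−94.0324)=-1.0000; B=V−Δ·S=261.1102
Node (3,2) S=224.4965: V=(p*·26.3898+(1−p*)·130.7578)/1.18=61.5338; Δ=(26.3898−130.7578)/(334.4998−177.3522)=-0.6641; B=V−Δ·S=210.6309
Node (3,3) S=423.4175: V=(p*·322.7820+(1−p*)·26.3898)/1.18=162.3073; Δ=(322.7820−26.3898)/(630.8920−334.4998)=1.0000; B=V−Δ·S=-261.1102
Node (2,0) S=79.8848: V=(p*·142.0818+(1−p*)·198.0012)/1.18=141.3950; Δ=(142.0818−198.0012)/(119.0284−63.1090)=-1.0000; B=V−Δ·S=221.2798
Node (2,1) S=150.6688: V=(p*·61.5338+(1−p*)·142.0818)/1.18=82.3772; Δ=(61.5338−142.0818)/(224.4965−119.0284)=-0.7637; B=V−Δ·S=197.4458
Node (2,2) S=284.1728: V=(p*·162.3073+(1−p*)·61.5338)/1.18=99.7280; Δ=(162.3073−61.5338)/(423.4175−224.4965)=0.5066; B=V−Δ·S=-44.2341
Node (1,0) S=101.1200: V=(p*·82.3772+(1−p*)·141.3950)/1.18=91.9607; Δ=(82.3772−141.3950)/(150.6688−79.8848)=-0.8338; B=V−Δ·S=176.2719
Node (1,1) S=190.7200: V=(p*·99.7280+(1−p*)·82.3772)/1.18=78.0034; Δ=(99.7280−82.3772)/(284.1728−150.6688)=0.1300; B=V−Δ·S=53.2166
Node (0,0) S=128.0000: V=(p*·78.0034+(1−p*)·91.9607)/1.18=71.3428; Δ=(78.0034−91.9607)/(190.7200−101.1200)=-0.1558; B=V−Δ·S=91.2818
Check: Δ(0,0)·S0 + B(0,0) = 71.3428 = V0.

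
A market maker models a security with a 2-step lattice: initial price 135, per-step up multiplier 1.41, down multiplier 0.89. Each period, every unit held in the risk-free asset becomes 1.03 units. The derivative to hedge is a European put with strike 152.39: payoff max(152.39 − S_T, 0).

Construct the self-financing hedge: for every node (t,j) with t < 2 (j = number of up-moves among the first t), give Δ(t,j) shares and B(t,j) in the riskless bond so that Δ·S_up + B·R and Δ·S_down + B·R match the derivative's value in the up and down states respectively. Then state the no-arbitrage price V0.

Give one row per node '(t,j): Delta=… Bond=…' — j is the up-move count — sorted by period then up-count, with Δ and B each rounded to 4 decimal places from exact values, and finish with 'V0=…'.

Under the risk-neutral measure, an up-move has probability p* = (R−d)/(u−d) = 0.2692 and values discount at R = 1.03.
Payoff layer (t=2): V(2,0)=45.4565, V(2,1)=0.0000, V(2,2)=0.0000
Node (1,0) S=120.1500: V=(p*·0.0000+(1−p*)·45.4565)/1.03=32.2507; Δ=(0.0000−45.4565)/(169.4115−106.9335)=-0.7276; B=V−Δ·S=119.6670
Node (1,1) S=190.3500: V=(p*·0.0000+(1−p*)·0.0000)/1.03=0.0000; Δ=(0.0000−0.0000)/(268.3935−169.4115)=0.0000; B=V−Δ·S=0.0000
Node (0,0) S=135.0000: V=(p*·0.0000+(1−p*)·32.2507)/1.03=22.8814; Δ=(0.0000−32.2507)/(190.3500−120.1500)=-0.4594; B=V−Δ·S=84.9019
Each (Δ,B) replicates both successor values, so the strategy is self-financing and V0 is arbitrage-free.

(0,0): Delta=-0.4594 Bond=84.9019
(1,0): Delta=-0.7276 Bond=119.6670
(1,1): Delta=0.0000 Bond=0.0000
V0=22.8814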